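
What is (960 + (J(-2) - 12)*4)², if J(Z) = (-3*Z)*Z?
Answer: 746496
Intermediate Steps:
J(Z) = -3*Z²
(960 + (J(-2) - 12)*4)² = (960 + (-3*(-2)² - 12)*4)² = (960 + (-3*4 - 12)*4)² = (960 + (-12 - 12)*4)² = (960 - 24*4)² = (960 - 96)² = 864² = 746496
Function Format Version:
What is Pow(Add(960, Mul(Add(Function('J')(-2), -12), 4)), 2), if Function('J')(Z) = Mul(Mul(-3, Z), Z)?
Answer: 746496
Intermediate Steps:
Function('J')(Z) = Mul(-3, Pow(Z, 2))
Pow(Add(960, Mul(Add(Function('J')(-2), -12), 4)), 2) = Pow(Add(960, Mul(Add(Mul(-3, Pow(-2, 2)), -12), 4)), 2) = Pow(Add(960, Mul(Add(Mul(-3, 4), -12), 4)), 2) = Pow(Add(960, Mul(Add(-12, -12), 4)), 2) = Pow(Add(960, Mul(-24, 4)), 2) = Pow(Add(960, -96), 2) = Pow(864, 2) = 746496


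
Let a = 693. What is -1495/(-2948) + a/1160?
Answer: 944291/854920 ≈ 1.1045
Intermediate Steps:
-1495/(-2948) + a/1160 = -1495/(-2948) + 693/1160 = -1495*(-1/2948) + 693*(1/1160) = 1495/2948 + 693/1160 = 944291/854920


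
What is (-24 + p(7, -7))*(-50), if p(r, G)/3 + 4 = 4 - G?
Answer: 150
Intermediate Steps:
p(r, G) = -3*G (p(r, G) = -12 + 3*(4 - G) = -12 + (12 - 3*G) = -3*G)
(-24 + p(7, -7))*(-50) = (-24 - 3*(-7))*(-50) = (-24 + 21)*(-50) = -3*(-50) = 150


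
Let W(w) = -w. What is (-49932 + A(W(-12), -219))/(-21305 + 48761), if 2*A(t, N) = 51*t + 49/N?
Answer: -21736237/12025728 ≈ -1.8075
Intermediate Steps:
A(t, N) = 49/(2*N) + 51*t/2 (A(t, N) = (51*t + 49/N)/2 = (49/N + 51*t)/2 = 49/(2*N) + 51*t/2)
(-49932 + A(W(-12), -219))/(-21305 + 48761) = (-49932 + (½)*(49 + 51*(-219)*(-1*(-12)))/(-219))/(-21305 + 48761) = (-49932 + (½)*(-1/219)*(49 + 51*(-219)*12))/27456 = (-49932 + (½)*(-1/219)*(49 - 134028))*(1/27456) = (-49932 + (½)*(-1/219)*(-133979))*(1/27456) = (-49932 + 133979/438)*(1/27456) = -21736237/438*1/27456 = -21736237/12025728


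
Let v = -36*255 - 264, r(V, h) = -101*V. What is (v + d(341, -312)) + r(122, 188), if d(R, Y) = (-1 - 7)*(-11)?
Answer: -21678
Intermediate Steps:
v = -9444 (v = -9180 - 264 = -9444)
d(R, Y) = 88 (d(R, Y) = -8*(-11) = 88)
(v + d(341, -312)) + r(122, 188) = (-9444 + 88) - 101*122 = -9356 - 12322 = -21678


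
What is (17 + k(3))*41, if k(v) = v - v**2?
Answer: 451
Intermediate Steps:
(17 + k(3))*41 = (17 + 3*(1 - 1*3))*41 = (17 + 3*(1 - 3))*41 = (17 + 3*(-2))*41 = (17 - 6)*41 = 11*41 = 451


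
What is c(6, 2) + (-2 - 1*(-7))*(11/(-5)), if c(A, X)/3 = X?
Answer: -5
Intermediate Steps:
c(A, X) = 3*X
c(6, 2) + (-2 - 1*(-7))*(11/(-5)) = 3*2 + (-2 - 1*(-7))*(11/(-5)) = 6 + (-2 + 7)*(11*(-⅕)) = 6 + 5*(-11/5) = 6 - 11 = -5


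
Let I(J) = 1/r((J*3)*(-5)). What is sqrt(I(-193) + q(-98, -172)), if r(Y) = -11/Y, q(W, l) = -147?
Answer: 4*I*sqrt(3102)/11 ≈ 20.253*I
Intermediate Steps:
I(J) = 15*J/11 (I(J) = 1/(-11*(-1/(15*J))) = 1/(-(-11)/(15*J)) = 1/(11/(15*J)) = 15*J/11)
sqrt(I(-193) + q(-98, -172)) = sqrt((15/11)*(-193) - 147) = sqrt(-2895/11 - 147) = sqrt(-4512/11) = 4*I*sqrt(3102)/11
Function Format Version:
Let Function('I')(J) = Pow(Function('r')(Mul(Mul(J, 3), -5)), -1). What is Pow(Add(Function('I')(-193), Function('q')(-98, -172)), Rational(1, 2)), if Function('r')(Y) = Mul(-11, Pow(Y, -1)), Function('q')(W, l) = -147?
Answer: Mul(Rational(4, 11), I, Pow(3102, Rational(1, 2))) ≈ Mul(20.253, I)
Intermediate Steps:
Function('I')(J) = Mul(Rational(15, 11), J) (Function('I')(J) = Pow(Mul(-11, Pow(Mul(Mul(J, 3), -5), -1)), -1) = Pow(Mul(-11, Pow(Mul(Mul(3, J), -5), -1)), -1) = Pow(Mul(-11, Pow(Mul(-15, J), -1)), -1) = Pow(Mul(-11, Mul(Rational(-1, 15), Pow(J, -1))), -1) = Pow(Mul(Rational(11, 15), Pow(J, -1)), -1) = Mul(Rational(15, 11), J))
Pow(Add(Function('I')(-193), Function('q')(-98, -172)), Rational(1, 2)) = Pow(Add(Mul(Rational(15, 11), -193), -147), Rational(1, 2)) = Pow(Add(Rational(-2895, 11), -147), Rational(1, 2)) = Pow(Rational(-4512, 11), Rational(1, 2)) = Mul(Rational(4, 11), I, Pow(3102, Rational(1, 2)))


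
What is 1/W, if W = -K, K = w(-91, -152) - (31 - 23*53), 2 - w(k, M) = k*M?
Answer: 1/12642 ≈ 7.9101e-5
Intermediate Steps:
w(k, M) = 2 - M*k (w(k, M) = 2 - k*M = 2 - M*k)
K = -12642 (K = (2 - 1*(-152)*(-91)) - (31 - 23*53) = (2 - 13832) - (31 - 1219) = -13830 - 1*(-1188) = -13830 + 1188 = -12642)
W = 12642 (W = -1*(-12642) = 12642)
1/W = 1/12642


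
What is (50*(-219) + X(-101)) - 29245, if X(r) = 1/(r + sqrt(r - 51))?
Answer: -416138936/10353 - 2*I*sqrt(38)/10353 ≈ -40195.0 - 0.0011908*I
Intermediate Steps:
X(r) = 1/(r + sqrt(-51 + r))
(50*(-219) + X(-101)) - 29245 = (50*(-219) + 1/(-101 + sqrt(-51 - 101))) - 29245 = (-10950 + 1/(-101 + sqrt(-152))) - 29245 = (-10950 + 1/(-101 + 2*I*sqrt(38))) - 29245 = -40195 + 1/(-101 + 2*I*sqrt(38))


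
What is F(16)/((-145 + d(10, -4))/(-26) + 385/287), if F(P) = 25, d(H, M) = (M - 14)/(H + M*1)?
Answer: 13325/3749 ≈ 3.5543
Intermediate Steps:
d(H, M) = (-14 + M)/(H + M)
F(16)/((-145 + d(10, -4))/(-26) + 385/287) = 25/((-145 + (-14 - 4)/(10 - 4))/(-26) + 385/287) = 25/((-145 - 18/6)*(-1/26) + 385*(1/287)) = 25/((-145 + (⅙)*(-18))*(-1/26) + 55/41) = 25/((-145 - 3)*(-1/26) + 55/41) = 25/(-148*(-1/26) + 55/41) = 25/(74/13 + 55/41) = 25/(3749/533) = 25*(533/3749) = 13325/3749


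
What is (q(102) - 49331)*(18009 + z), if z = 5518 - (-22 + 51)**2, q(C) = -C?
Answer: -1121437038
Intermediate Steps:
z = 4677 (z = 5518 - 1*29**2 = 5518 - 1*841 = 5518 - 841 = 4677)
(q(102) - 49331)*(18009 + z) = (-1*102 - 49331)*(18009 + 4677) = (-102 - 49331)*22686 = -49433*22686 = -1121437038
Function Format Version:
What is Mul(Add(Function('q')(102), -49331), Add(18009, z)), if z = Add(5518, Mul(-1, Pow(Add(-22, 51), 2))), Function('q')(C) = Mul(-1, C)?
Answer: -1121437038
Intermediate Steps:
z = 4677 (z = Add(5518, Mul(-1, Pow(29, 2))) = Add(5518, Mul(-1, 841)) = Add(5518, -841) = 4677)
Mul(Add(Function('q')(102), -49331), Add(18009, z)) = Mul(Add(Mul(-1, 102), -49331), Add(18009, 4677)) = Mul(Add(-102, -49331), 22686) = Mul(-49433, 22686) = -1121437038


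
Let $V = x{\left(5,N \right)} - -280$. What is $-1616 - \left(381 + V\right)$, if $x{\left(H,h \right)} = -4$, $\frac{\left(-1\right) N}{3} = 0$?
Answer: $-2273$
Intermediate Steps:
$N = 0$ ($N = \left(-3\right) 0 = 0$)
$V = 276$ ($V = -4 - -280 = -4 + 280 = 276$)
$-1616 - \left(381 + V\right) = -1616 - 657 = -2273$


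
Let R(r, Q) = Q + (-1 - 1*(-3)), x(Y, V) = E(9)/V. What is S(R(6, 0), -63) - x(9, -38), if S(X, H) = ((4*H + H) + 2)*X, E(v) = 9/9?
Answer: -23787/38 ≈ -625.97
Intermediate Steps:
E(v) = 1 (E(v) = 9*(⅑) = 1)
x(Y, V) = 1/V
R(r, Q) = 2 + Q (R(r, Q) = Q + (-1 + 3) = Q + 2 = 2 + Q)
S(X, H) = X*(2 + 5*H) (S(X, H) = (5*H + 2)*X = (2 + 5*H)*X = X*(2 + 5*H))
S(R(6, 0), -63) - x(9, -38) = (2 + 0)*(2 + 5*(-63)) - 1/(-38) = 2*(2 - 315) - 1*(-1/38) = 2*(-313) + 1/38 = -626 + 1/38 = -23787/38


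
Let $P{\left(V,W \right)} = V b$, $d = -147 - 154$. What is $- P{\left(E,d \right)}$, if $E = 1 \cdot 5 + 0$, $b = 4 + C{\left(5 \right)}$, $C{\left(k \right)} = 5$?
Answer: $-45$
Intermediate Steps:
$b = 9$ ($b = 4 + 5 = 9$)
$E = 5$ ($E = 5 + 0 = 5$)
$d = -301$
$P{\left(V,W \right)} = 9 V$ ($P{\left(V,W \right)} = V 9 = 9 V$)
$- P{\left(E,d \right)} = - 9 \cdot 5 = \left(-1\right) 45 = -45$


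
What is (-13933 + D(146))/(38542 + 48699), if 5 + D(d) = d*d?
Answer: 1054/12463 ≈ 0.084570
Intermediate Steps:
D(d) = -5 + d² (D(d) = -5 + d*d = -5 + d²)
(-13933 + D(146))/(38542 + 48699) = (-13933 + (-5 + 146²))/(38542 + 48699) = (-13933 + (-5 + 21316))/87241 = (-13933 + 21311)*(1/87241) = 7378*(1/87241) = 1054/12463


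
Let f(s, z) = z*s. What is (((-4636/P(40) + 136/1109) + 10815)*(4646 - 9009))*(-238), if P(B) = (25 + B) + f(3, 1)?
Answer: 12375956934432/1109 ≈ 1.1160e+10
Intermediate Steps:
f(s, z) = s*z
P(B) = 28 + B (P(B) = (25 + B) + 3*1 = (25 + B) + 3 = 28 + B)
(((-4636/P(40) + 136/1109) + 10815)*(4646 - 9009))*(-238) = (((-4636/(28 + 40) + 136/1109) + 10815)*(4646 - 9009))*(-238) = (((-4636/68 + 136*(1/1109)) + 10815)*(-4363))*(-238) = (((-4636*1/68 + 136/1109) + 10815)*(-4363))*(-238) = (((-1159/17 + 136/1109) + 10815)*(-4363))*(-238) = ((-1283019/18853 + 10815)*(-4363))*(-238) = ((202612176/18853)*(-4363))*(-238) = -883996923888/18853*(-238) = 12375956934432/1109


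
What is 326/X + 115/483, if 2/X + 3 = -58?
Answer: -208798/21 ≈ -9942.8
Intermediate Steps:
X = -2/61 (X = 2/(-3 - 58) = 2/(-61) = 2*(-1/61) = -2/61 ≈ -0.032787)
326/X + 115/483 = 326/(-2/61) + 115/483 = 326*(-61/2) + 115*(1/483) = -9943 + 5/21 = -208798/21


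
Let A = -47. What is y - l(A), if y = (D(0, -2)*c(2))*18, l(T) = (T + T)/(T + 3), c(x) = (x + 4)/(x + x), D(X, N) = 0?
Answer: -47/22 ≈ -2.1364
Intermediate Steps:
c(x) = (4 + x)/(2*x) (c(x) = (4 + x)/((2*x)) = (4 + x)*(1/(2*x)) = (4 + x)/(2*x))
l(T) = 2*T/(3 + T) (l(T) = (2*T)/(3 + T) = 2*T/(3 + T))
y = 0 (y = (0*((½)*(4 + 2)/2))*18 = (0*((½)*(½)*6))*18 = (0*(3/2))*18 = 0*18 = 0)
y - l(A) = 0 - 2*(-47)/(3 - 47) = 0 - 2*(-47)/(-44) = 0 - 2*(-47)*(-1)/44 = 0 - 1*47/22 = 0 - 47/22 = -47/22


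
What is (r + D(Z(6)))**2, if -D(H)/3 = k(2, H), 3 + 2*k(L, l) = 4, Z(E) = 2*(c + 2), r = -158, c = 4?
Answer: 101761/4 ≈ 25440.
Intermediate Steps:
Z(E) = 12 (Z(E) = 2*(4 + 2) = 2*6 = 12)
k(L, l) = 1/2 (k(L, l) = -3/2 + (1/2)*4 = -3/2 + 2 = 1/2)
D(H) = -3/2 (D(H) = -3*1/2 = -3/2)
(r + D(Z(6)))**2 = (-158 - 3/2)**2 = (-319/2)**2 = 101761/4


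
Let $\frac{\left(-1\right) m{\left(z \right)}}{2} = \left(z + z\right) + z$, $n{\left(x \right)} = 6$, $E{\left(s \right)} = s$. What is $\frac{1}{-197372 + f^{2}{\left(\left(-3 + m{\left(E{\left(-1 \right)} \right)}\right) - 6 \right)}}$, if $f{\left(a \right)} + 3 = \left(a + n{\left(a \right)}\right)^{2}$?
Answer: $- \frac{1}{197336} \approx -5.0675 \cdot 10^{-6}$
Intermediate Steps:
$m{\left(z \right)} = - 6 z$ ($m{\left(z \right)} = - 2 \left(\left(z + z\right) + z\right) = - 2 \left(2 z + z\right) = - 2 \cdot 3 z = - 6 z$)
$f{\left(a \right)} = -3 + \left(6 + a\right)^{2}$ ($f{\left(a \right)} = -3 + \left(a + 6\right)^{2} = -3 + \left(6 + a\right)^{2}$)
$\frac{1}{-197372 + f^{2}{\left(\left(-3 + m{\left(E{\left(-1 \right)} \right)}\right) - 6 \right)}} = \frac{1}{-197372 + \left(-3 + \left(6 - 3\right)^{2}\right)^{2}} = \frac{1}{-197372 + \left(-3 + 3^{2}\right)^{2}} = \frac{1}{-197372 + \left(-3 + 9\right)^{2}} = \frac{1}{-197372 + 6^{2}} = \frac{1}{-197372 + 36} = \frac{1}{-197336} = - \frac{1}{197336}$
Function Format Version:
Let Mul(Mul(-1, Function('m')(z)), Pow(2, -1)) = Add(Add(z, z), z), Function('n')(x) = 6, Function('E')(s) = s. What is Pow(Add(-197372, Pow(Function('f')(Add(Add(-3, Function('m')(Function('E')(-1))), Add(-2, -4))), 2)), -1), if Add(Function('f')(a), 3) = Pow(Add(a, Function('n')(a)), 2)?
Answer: Rational(-1, 197336) ≈ -5.0675e-6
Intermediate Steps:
Function('m')(z) = Mul(-6, z) (Function('m')(z) = Mul(-2, Add(Add(z, z), z)) = Mul(-2, Add(Mul(2, z), z)) = Mul(-2, Mul(3, z)) = Mul(-6, z))
Function('f')(a) = Add(-3, Pow(Add(6, a), 2)) (Function('f')(a) = Add(-3, Pow(Add(a, 6), 2)) = Add(-3, Pow(Add(6, a), 2)))
Pow(Add(-197372, Pow(Function('f')(Add(Add(-3, Function('m')(Function('E')(-1))), Add(-2, -4))), 2)), -1) = Pow(Add(-197372, Pow(Add(-3, Pow(Add(6, Add(Add(-3, Mul(-6, -1)), Add(-2, -4))), 2)), 2)), -1) = Pow(Add(-197372, Pow(Add(-3, Pow(Add(6, Add(Add(-3, 6), -6)), 2)), 2)), -1) = Pow(Add(-197372, Pow(Add(-3, Pow(Add(6, Add(3, -6)), 2)), 2)), -1) = Pow(Add(-197372, Pow(Add(-3, Pow(Add(6, -3), 2)), 2)), -1) = Pow(Add(-197372, Pow(Add(-3, Pow(3, 2)), 2)), -1) = Pow(Add(-197372, Pow(Add(-3, 9), 2)), -1) = Pow(Add(-197372, Pow(6, 2)), -1) = Pow(Add(-197372, 36), -1) = Pow(-197336, -1) = Rational(-1, 197336)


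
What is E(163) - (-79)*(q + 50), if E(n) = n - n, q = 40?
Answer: 7110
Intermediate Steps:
E(n) = 0
E(163) - (-79)*(q + 50) = 0 - (-79)*(40 + 50) = 0 - (-79)*90 = 0 - 1*(-7110) = 0 + 7110 = 7110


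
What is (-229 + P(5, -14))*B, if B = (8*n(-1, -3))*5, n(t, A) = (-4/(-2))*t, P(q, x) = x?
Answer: 19440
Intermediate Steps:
n(t, A) = 2*t (n(t, A) = (-4*(-½))*t = 2*t)
B = -80 (B = (8*(2*(-1)))*5 = (8*(-2))*5 = -16*5 = -80)
(-229 + P(5, -14))*B = (-229 - 14)*(-80) = -243*(-80) = 19440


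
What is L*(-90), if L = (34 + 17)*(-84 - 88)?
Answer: 789480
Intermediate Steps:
L = -8772 (L = 51*(-172) = -8772)
L*(-90) = -8772*(-90) = 789480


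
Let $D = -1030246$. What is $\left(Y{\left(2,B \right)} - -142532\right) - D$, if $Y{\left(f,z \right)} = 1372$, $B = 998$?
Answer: $1174150$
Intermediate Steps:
$\left(Y{\left(2,B \right)} - -142532\right) - D = \left(1372 - -142532\right) - -1030246 = \left(1372 + 142532\right) + 1030246 = 143904 + 1030246 = 1174150$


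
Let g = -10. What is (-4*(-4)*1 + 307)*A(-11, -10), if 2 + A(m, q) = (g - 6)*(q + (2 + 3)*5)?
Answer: -78166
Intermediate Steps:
A(m, q) = -402 - 16*q (A(m, q) = -2 + (-10 - 6)*(q + (2 + 3)*5) = -2 - 16*(q + 5*5) = -2 - 16*(q + 25) = -2 - 16*(25 + q) = -2 + (-400 - 16*q) = -402 - 16*q)
(-4*(-4)*1 + 307)*A(-11, -10) = (-4*(-4)*1 + 307)*(-402 - 16*(-10)) = (16*1 + 307)*(-402 + 160) = (16 + 307)*(-242) = 323*(-242) = -78166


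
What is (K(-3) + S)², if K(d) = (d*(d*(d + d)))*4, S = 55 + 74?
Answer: 7569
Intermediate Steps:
S = 129
K(d) = 8*d³ (K(d) = (d*(d*(2*d)))*4 = (d*(2*d²))*4 = (2*d³)*4 = 8*d³)
(K(-3) + S)² = (8*(-3)³ + 129)² = (8*(-27) + 129)² = (-216 + 129)² = (-87)² = 7569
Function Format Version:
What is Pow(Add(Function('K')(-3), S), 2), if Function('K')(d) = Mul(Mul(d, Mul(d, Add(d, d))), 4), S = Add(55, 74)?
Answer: 7569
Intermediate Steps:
S = 129
Function('K')(d) = Mul(8, Pow(d, 3)) (Function('K')(d) = Mul(Mul(d, Mul(d, Mul(2, d))), 4) = Mul(Mul(d, Mul(2, Pow(d, 2))), 4) = Mul(Mul(2, Pow(d, 3)), 4) = Mul(8, Pow(d, 3)))
Pow(Add(Function('K')(-3), S), 2) = Pow(Add(Mul(8, Pow(-3, 3)), 129), 2) = Pow(Add(Mul(8, -27), 129), 2) = Pow(Add(-216, 129), 2) = Pow(-87, 2) = 7569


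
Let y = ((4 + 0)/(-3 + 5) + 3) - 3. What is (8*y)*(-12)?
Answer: -192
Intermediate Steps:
y = 2 (y = (4/2 + 3) - 3 = (4*(½) + 3) - 3 = (2 + 3) - 3 = 5 - 3 = 2)
(8*y)*(-12) = (8*2)*(-12) = 16*(-12) = -192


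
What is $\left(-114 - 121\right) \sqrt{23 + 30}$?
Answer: $- 235 \sqrt{53} \approx -1710.8$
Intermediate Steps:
$\left(-114 - 121\right) \sqrt{23 + 30} = - 235 \sqrt{53}$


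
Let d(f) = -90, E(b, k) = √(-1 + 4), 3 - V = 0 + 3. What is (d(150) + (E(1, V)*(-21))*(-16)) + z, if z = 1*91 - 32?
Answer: -31 + 336*√3 ≈ 550.97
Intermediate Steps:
V = 0 (V = 3 - (0 + 3) = 3 - 1*3 = 3 - 3 = 0)
E(b, k) = √3
z = 59 (z = 91 - 32 = 59)
(d(150) + (E(1, V)*(-21))*(-16)) + z = (-90 + (√3*(-21))*(-16)) + 59 = (-90 - 21*√3*(-16)) + 59 = (-90 + 336*√3) + 59 = -31 + 336*√3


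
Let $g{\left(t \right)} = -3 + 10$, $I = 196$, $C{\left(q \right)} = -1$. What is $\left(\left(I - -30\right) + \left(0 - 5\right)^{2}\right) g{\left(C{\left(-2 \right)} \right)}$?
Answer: $1757$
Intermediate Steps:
$g{\left(t \right)} = 7$
$\left(\left(I - -30\right) + \left(0 - 5\right)^{2}\right) g{\left(C{\left(-2 \right)} \right)} = \left(\left(196 - -30\right) + \left(0 - 5\right)^{2}\right) 7 = \left(\left(196 + 30\right) + \left(-5\right)^{2}\right) 7 = \left(226 + 25\right) 7 = 251 \cdot 7 = 1757$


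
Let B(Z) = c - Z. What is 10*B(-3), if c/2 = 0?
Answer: 30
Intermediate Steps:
c = 0 (c = 2*0 = 0)
B(Z) = -Z (B(Z) = 0 - Z = -Z)
10*B(-3) = 10*(-1*(-3)) = 10*3 = 30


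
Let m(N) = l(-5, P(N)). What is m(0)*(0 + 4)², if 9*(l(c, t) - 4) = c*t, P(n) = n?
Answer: 64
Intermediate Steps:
l(c, t) = 4 + c*t/9 (l(c, t) = 4 + (c*t)/9 = 4 + c*t/9)
m(N) = 4 - 5*N/9 (m(N) = 4 + (⅑)*(-5)*N = 4 - 5*N/9)
m(0)*(0 + 4)² = (4 - 5/9*0)*(0 + 4)² = (4 + 0)*4² = 4*16 = 64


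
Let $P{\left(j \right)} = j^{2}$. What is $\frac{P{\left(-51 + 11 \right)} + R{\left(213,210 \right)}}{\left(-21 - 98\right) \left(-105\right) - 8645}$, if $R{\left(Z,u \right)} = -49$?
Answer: $\frac{141}{350} \approx 0.40286$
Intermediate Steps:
$\frac{P{\left(-51 + 11 \right)} + R{\left(213,210 \right)}}{\left(-21 - 98\right) \left(-105\right) - 8645} = \frac{\left(-51 + 11\right)^{2} - 49}{\left(-21 - 98\right) \left(-105\right) - 8645} = \frac{\left(-40\right)^{2} - 49}{\left(-119\right) \left(-105\right) - 8645} = \frac{1600 - 49}{12495 - 8645} = \frac{1551}{3850} = 1551 \cdot \frac{1}{3850} = \frac{141}{350}$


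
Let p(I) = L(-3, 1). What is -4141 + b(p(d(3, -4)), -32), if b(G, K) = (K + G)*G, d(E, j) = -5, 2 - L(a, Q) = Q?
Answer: -4172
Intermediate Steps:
L(a, Q) = 2 - Q
p(I) = 1 (p(I) = 2 - 1*1 = 2 - 1 = 1)
b(G, K) = G*(G + K) (b(G, K) = (G + K)*G = G*(G + K))
-4141 + b(p(d(3, -4)), -32) = -4141 + 1*(1 - 32) = -4141 + 1*(-31) = -4141 - 31 = -4172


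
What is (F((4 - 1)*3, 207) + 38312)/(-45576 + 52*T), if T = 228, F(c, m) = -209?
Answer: -12701/11240 ≈ -1.1300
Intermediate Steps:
(F((4 - 1)*3, 207) + 38312)/(-45576 + 52*T) = (-209 + 38312)/(-45576 + 52*228) = 38103/(-45576 + 11856) = 38103/(-33720) = 38103*(-1/33720) = -12701/11240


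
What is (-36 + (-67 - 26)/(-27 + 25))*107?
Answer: 2247/2 ≈ 1123.5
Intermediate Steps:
(-36 + (-67 - 26)/(-27 + 25))*107 = (-36 - 93/(-2))*107 = (-36 - 93*(-½))*107 = (-36 + 93/2)*107 = (21/2)*107 = 2247/2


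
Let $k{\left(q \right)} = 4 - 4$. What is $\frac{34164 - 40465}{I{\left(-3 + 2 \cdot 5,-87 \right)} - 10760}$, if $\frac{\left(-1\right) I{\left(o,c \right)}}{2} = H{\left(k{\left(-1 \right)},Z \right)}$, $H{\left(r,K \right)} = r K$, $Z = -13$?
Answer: $\frac{6301}{10760} \approx 0.5856$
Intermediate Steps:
$k{\left(q \right)} = 0$ ($k{\left(q \right)} = 4 - 4 = 0$)
$H{\left(r,K \right)} = K r$
$I{\left(o,c \right)} = 0$ ($I{\left(o,c \right)} = - 2 \left(\left(-13\right) 0\right) = \left(-2\right) 0 = 0$)
$\frac{34164 - 40465}{I{\left(-3 + 2 \cdot 5,-87 \right)} - 10760} = \frac{34164 - 40465}{0 - 10760} = - \frac{6301}{-10760} = \left(-6301\right) \left(- \frac{1}{10760}\right) = \frac{6301}{10760}$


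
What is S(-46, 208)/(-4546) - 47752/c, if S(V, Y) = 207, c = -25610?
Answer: 105889661/58211530 ≈ 1.8190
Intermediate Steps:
S(-46, 208)/(-4546) - 47752/c = 207/(-4546) - 47752/(-25610) = 207*(-1/4546) - 47752*(-1/25610) = -207/4546 + 23876/12805 = 105889661/58211530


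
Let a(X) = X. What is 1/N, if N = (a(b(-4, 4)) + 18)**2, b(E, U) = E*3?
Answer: 1/36 ≈ 0.027778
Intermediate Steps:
b(E, U) = 3*E
N = 36 (N = (3*(-4) + 18)**2 = (-12 + 18)**2 = 6**2 = 36)
1/N = 1/36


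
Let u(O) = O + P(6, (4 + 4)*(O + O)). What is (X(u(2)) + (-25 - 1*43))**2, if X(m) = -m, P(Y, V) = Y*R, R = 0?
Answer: 4900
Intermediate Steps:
P(Y, V) = 0 (P(Y, V) = Y*0 = 0)
u(O) = O (u(O) = O + 0 = O)
(X(u(2)) + (-25 - 1*43))**2 = (-1*2 + (-25 - 1*43))**2 = (-2 + (-25 - 43))**2 = (-2 - 68)**2 = (-70)**2 = 4900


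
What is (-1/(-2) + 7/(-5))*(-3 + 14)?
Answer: -99/10 ≈ -9.9000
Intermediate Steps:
(-1/(-2) + 7/(-5))*(-3 + 14) = (-1*(-1/2) + 7*(-1/5))*11 = (1/2 - 7/5)*11 = -9/10*11 = -99/10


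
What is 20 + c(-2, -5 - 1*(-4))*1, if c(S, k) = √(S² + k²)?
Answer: 20 + √5 ≈ 22.236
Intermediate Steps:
20 + c(-2, -5 - 1*(-4))*1 = 20 + √((-2)² + (-5 - 1*(-4))²)*1 = 20 + √(4 + (-5 + 4)²)*1 = 20 + √(4 + (-1)²)*1 = 20 + √(4 + 1)*1 = 20 + √5*1 = 20 + √5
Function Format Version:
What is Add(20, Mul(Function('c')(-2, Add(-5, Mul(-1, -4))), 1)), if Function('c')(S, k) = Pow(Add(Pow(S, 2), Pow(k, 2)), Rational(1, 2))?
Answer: Add(20, Pow(5, Rational(1, 2))) ≈ 22.236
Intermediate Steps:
Add(20, Mul(Function('c')(-2, Add(-5, Mul(-1, -4))), 1)) = Add(20, Mul(Pow(Add(Pow(-2, 2), Pow(Add(-5, Mul(-1, -4)), 2)), Rational(1, 2)), 1)) = Add(20, Mul(Pow(Add(4, Pow(Add(-5, 4), 2)), Rational(1, 2)), 1)) = Add(20, Mul(Pow(Add(4, Pow(-1, 2)), Rational(1, 2)), 1)) = Add(20, Mul(Pow(Add(4, 1), Rational(1, 2)), 1)) = Add(20, Mul(Pow(5, Rational(1, 2)), 1)) = Add(20, Pow(5, Rational(1, 2)))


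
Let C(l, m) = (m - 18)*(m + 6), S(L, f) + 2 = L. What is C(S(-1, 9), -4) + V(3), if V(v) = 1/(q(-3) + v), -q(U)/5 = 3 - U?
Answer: -1189/27 ≈ -44.037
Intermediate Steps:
S(L, f) = -2 + L
q(U) = -15 + 5*U (q(U) = -5*(3 - U) = -15 + 5*U)
V(v) = 1/(-30 + v) (V(v) = 1/((-15 + 5*(-3)) + v) = 1/((-15 - 15) + v) = 1/(-30 + v))
C(l, m) = (-18 + m)*(6 + m)
C(S(-1, 9), -4) + V(3) = (-108 + (-4)² - 12*(-4)) + 1/(-30 + 3) = (-108 + 16 + 48) + 1/(-27) = -44 - 1/27 = -1189/27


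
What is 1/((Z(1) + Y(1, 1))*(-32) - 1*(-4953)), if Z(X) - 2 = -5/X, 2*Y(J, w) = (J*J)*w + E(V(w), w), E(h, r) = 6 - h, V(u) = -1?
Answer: 1/4921 ≈ 0.00020321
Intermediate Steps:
Y(J, w) = 7/2 + w*J²/2 (Y(J, w) = ((J*J)*w + (6 - 1*(-1)))/2 = (J²*w + (6 + 1))/2 = (w*J² + 7)/2 = (7 + w*J²)/2 = 7/2 + w*J²/2)
Z(X) = 2 - 5/X
1/((Z(1) + Y(1, 1))*(-32) - 1*(-4953)) = 1/(((2 - 5/1) + (7/2 + (½)*1*1²))*(-32) - 1*(-4953)) = 1/(((2 - 5*1) + (7/2 + (½)*1*1))*(-32) + 4953) = 1/(((2 - 5) + (7/2 + ½))*(-32) + 4953) = 1/((-3 + 4)*(-32) + 4953) = 1/(1*(-32) + 4953) = 1/(-32 + 4953) = 1/4921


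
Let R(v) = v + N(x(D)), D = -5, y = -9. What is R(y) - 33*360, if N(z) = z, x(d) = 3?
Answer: -11886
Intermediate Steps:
R(v) = 3 + v (R(v) = v + 3 = 3 + v)
R(y) - 33*360 = (3 - 9) - 33*360 = -6 - 11880 = -11886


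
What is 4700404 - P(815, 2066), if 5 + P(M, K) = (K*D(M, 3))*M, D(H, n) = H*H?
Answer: -1118410712341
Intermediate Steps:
D(H, n) = H²
P(M, K) = -5 + K*M³ (P(M, K) = -5 + (K*M²)*M = -5 + K*M³)
4700404 - P(815, 2066) = 4700404 - (-5 + 2066*815³) = 4700404 - (-5 + 2066*541343375) = 4700404 - (-5 + 1118415412750) = 4700404 - 1*1118415412745 = 4700404 - 1118415412745 = -1118410712341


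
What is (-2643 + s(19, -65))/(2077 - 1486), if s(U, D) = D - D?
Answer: -881/197 ≈ -4.4721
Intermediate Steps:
s(U, D) = 0
(-2643 + s(19, -65))/(2077 - 1486) = (-2643 + 0)/(2077 - 1486) = -2643/591 = -2643*1/591 = -881/197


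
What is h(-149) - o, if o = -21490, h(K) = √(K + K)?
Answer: 21490 + I*√298 ≈ 21490.0 + 17.263*I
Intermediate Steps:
h(K) = √2*√K (h(K) = √(2*K) = √2*√K)
h(-149) - o = √2*√(-149) - 1*(-21490) = √2*(I*√149) + 21490 = I*√298 + 21490 = 21490 + I*√298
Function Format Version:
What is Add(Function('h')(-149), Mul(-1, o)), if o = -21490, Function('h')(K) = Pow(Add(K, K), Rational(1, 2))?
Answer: Add(21490, Mul(I, Pow(298, Rational(1, 2)))) ≈ Add(21490., Mul(17.263, I))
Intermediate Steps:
Function('h')(K) = Mul(Pow(2, Rational(1, 2)), Pow(K, Rational(1, 2))) (Function('h')(K) = Pow(Mul(2, K), Rational(1, 2)) = Mul(Pow(2, Rational(1, 2)), Pow(K, Rational(1, 2))))
Add(Function('h')(-149), Mul(-1, o)) = Add(Mul(Pow(2, Rational(1, 2)), Pow(-149, Rational(1, 2))), Mul(-1, -21490)) = Add(Mul(Pow(2, Rational(1, 2)), Mul(I, Pow(149, Rational(1, 2)))), 21490) = Add(Mul(I, Pow(298, Rational(1, 2))), 21490) = Add(21490, Mul(I, Pow(298, Rational(1, 2))))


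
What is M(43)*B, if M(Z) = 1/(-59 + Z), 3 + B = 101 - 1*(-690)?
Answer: -197/4 ≈ -49.250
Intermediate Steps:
B = 788 (B = -3 + (101 - 1*(-690)) = -3 + (101 + 690) = -3 + 791 = 788)
M(43)*B = 788/(-59 + 43) = 788/(-16) = -1/16*788 = -197/4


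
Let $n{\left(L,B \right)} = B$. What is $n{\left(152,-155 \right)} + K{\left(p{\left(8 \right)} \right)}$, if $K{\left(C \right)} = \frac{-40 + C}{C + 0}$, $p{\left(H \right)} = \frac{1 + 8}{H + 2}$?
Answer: $- \frac{1786}{9} \approx -198.44$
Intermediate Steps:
$p{\left(H \right)} = \frac{9}{2 + H}$
$K{\left(C \right)} = \frac{-40 + C}{C}$
$n{\left(152,-155 \right)} + K{\left(p{\left(8 \right)} \right)} = -155 + \frac{-40 + \frac{9}{2 + 8}}{9 \frac{1}{2 + 8}} = -155 + \frac{-40 + \frac{9}{10}}{9 \cdot \frac{1}{10}} = -155 + \frac{-40 + 9 \cdot \frac{1}{10}}{9 \cdot \frac{1}{10}} = -155 + \frac{-40 + \frac{9}{10}}{\frac{9}{10}} = -155 + \frac{10}{9} \left(- \frac{391}{10}\right) = -155 - \frac{391}{9} = - \frac{1786}{9}$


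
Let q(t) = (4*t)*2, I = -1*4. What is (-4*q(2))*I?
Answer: 256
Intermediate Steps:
I = -4
q(t) = 8*t
(-4*q(2))*I = -32*2*(-4) = -4*16*(-4) = -64*(-4) = 256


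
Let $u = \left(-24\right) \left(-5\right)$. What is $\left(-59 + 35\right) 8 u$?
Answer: $-23040$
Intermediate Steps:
$u = 120$
$\left(-59 + 35\right) 8 u = \left(-59 + 35\right) 8 \cdot 120 = \left(-24\right) 8 \cdot 120 = \left(-192\right) 120 = -23040$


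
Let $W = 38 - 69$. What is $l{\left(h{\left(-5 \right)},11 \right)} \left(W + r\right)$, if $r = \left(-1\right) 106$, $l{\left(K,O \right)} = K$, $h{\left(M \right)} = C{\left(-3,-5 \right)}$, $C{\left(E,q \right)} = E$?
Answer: $411$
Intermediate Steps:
$h{\left(M \right)} = -3$
$W = -31$
$r = -106$
$l{\left(h{\left(-5 \right)},11 \right)} \left(W + r\right) = - 3 \left(-31 - 106\right) = \left(-3\right) \left(-137\right) = 411$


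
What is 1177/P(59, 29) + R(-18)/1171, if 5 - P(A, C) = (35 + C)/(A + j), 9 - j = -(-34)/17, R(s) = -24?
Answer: 45479619/155743 ≈ 292.02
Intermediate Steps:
j = 7 (j = 9 - (-1)*(-34/17) = 9 - (-1)*(-34*1/17) = 9 - (-1)*(-2) = 9 - 1*2 = 9 - 2 = 7)
P(A, C) = 5 - (35 + C)/(7 + A) (P(A, C) = 5 - (35 + C)/(A + 7) = 5 - (35 + C)/(7 + A))
1177/P(59, 29) + R(-18)/1171 = 1177/(((-1*29 + 5*59)/(7 + 59))) - 24/1171 = 1177/(((-29 + 295)/66)) - 24*1/1171 = 1177/(((1/66)*266)) - 24/1171 = 1177/(133/33) - 24/1171 = 1177*(33/133) - 24/1171 = 38841/133 - 24/1171 = 45479619/155743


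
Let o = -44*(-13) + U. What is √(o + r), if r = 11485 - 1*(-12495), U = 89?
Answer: √24641 ≈ 156.97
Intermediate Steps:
o = 661 (o = -44*(-13) + 89 = 572 + 89 = 661)
r = 23980 (r = 11485 + 12495 = 23980)
√(o + r) = √(661 + 23980) = √24641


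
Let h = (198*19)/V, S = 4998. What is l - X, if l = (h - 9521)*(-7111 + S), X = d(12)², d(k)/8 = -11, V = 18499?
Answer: 372009327265/18499 ≈ 2.0110e+7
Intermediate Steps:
d(k) = -88 (d(k) = 8*(-11) = -88)
h = 3762/18499 (h = (198*19)/18499 = 3762*(1/18499) = 3762/18499 ≈ 0.20336)
X = 7744 (X = (-88)² = 7744)
l = 372152583521/18499 (l = (3762/18499 - 9521)*(-7111 + 4998) = -176125217/18499*(-2113) = 372152583521/18499 ≈ 2.0117e+7)
l - X = 372152583521/18499 - 1*7744 = 372152583521/18499 - 7744 = 372009327265/18499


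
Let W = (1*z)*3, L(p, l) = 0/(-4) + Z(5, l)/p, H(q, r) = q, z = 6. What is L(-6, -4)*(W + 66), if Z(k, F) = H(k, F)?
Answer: -70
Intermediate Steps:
Z(k, F) = k
L(p, l) = 5/p (L(p, l) = 0/(-4) + 5/p = 0*(-¼) + 5/p = 0 + 5/p = 5/p)
W = 18 (W = (1*6)*3 = 6*3 = 18)
L(-6, -4)*(W + 66) = (5/(-6))*(18 + 66) = (5*(-⅙))*84 = -⅚*84 = -70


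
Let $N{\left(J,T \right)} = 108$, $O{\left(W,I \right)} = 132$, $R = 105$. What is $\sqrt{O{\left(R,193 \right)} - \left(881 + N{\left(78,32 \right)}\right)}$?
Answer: $i \sqrt{857} \approx 29.275 i$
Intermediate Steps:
$\sqrt{O{\left(R,193 \right)} - \left(881 + N{\left(78,32 \right)}\right)} = \sqrt{132 - 989} = \sqrt{-857} = i \sqrt{857}$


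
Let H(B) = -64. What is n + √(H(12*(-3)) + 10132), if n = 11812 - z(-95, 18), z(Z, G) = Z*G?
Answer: 13522 + 2*√2517 ≈ 13622.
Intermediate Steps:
z(Z, G) = G*Z
n = 13522 (n = 11812 - 18*(-95) = 11812 - 1*(-1710) = 11812 + 1710 = 13522)
n + √(H(12*(-3)) + 10132) = 13522 + √(-64 + 10132) = 13522 + √10068 = 13522 + 2*√2517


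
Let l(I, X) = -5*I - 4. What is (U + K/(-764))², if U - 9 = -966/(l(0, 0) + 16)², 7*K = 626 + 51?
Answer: 4826497729/1029639744 ≈ 4.6876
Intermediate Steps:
K = 677/7 (K = (626 + 51)/7 = (⅐)*677 = 677/7 ≈ 96.714)
l(I, X) = -4 - 5*I
U = 55/24 (U = 9 - 966/((-4 - 5*0) + 16)² = 9 - 966/((-4 + 0) + 16)² = 9 - 966/(-4 + 16)² = 9 - 966/(12²) = 9 - 966/144 = 9 - 966*1/144 = 9 - 161/24 = 55/24 ≈ 2.2917)
(U + K/(-764))² = (55/24 + (677/7)/(-764))² = (55/24 + (677/7)*(-1/764))² = (55/24 - 677/5348)² = (69473/32088)² = 4826497729/1029639744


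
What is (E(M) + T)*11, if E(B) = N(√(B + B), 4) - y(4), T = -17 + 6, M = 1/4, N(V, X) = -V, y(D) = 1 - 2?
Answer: -110 - 11*√2/2 ≈ -117.78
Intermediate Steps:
y(D) = -1
M = ¼ ≈ 0.25000
T = -11
E(B) = 1 - √2*√B (E(B) = -√(B + B) - 1*(-1) = -√(2*B) + 1 = -√2*√B + 1 = 1 - √2*√B)
(E(M) + T)*11 = ((1 - √2*√(¼)) - 11)*11 = ((1 - 1*√2*½) - 11)*11 = ((1 - √2/2) - 11)*11 = (-10 - √2/2)*11 = -110 - 11*√2/2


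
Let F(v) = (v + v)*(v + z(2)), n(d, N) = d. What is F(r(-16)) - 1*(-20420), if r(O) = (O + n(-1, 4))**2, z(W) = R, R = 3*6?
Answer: 197866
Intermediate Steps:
R = 18
z(W) = 18
r(O) = (-1 + O)**2 (r(O) = (O - 1)**2 = (-1 + O)**2)
F(v) = 2*v*(18 + v) (F(v) = (v + v)*(v + 18) = (2*v)*(18 + v) = 2*v*(18 + v))
F(r(-16)) - 1*(-20420) = 2*(-1 - 16)**2*(18 + (-1 - 16)**2) - 1*(-20420) = 2*(-17)**2*(18 + (-17)**2) + 20420 = 2*289*(18 + 289) + 20420 = 2*289*307 + 20420 = 177446 + 20420 = 197866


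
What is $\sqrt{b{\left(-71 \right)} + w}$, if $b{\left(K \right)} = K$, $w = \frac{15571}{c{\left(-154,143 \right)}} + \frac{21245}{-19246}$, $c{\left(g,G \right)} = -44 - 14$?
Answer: $\frac{2 i \sqrt{6630748849073}}{279067} \approx 18.455 i$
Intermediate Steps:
$c{\left(g,G \right)} = -58$
$w = - \frac{75227919}{279067}$ ($w = \frac{15571}{-58} + \frac{21245}{-19246} = 15571 \left(- \frac{1}{58}\right) + 21245 \left(- \frac{1}{19246}\right) = - \frac{15571}{58} - \frac{21245}{19246} = - \frac{75227919}{279067} \approx -269.57$)
$\sqrt{b{\left(-71 \right)} + w} = \sqrt{-71 - \frac{75227919}{279067}} = \sqrt{- \frac{95041676}{279067}} = \frac{2 i \sqrt{6630748849073}}{279067}$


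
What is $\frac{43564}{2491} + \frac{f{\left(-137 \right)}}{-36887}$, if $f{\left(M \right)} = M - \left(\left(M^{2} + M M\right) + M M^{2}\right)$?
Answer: $- \frac{4704446630}{91885517} \approx -51.199$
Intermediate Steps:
$f{\left(M \right)} = M - M^{3} - 2 M^{2}$ ($f{\left(M \right)} = M - \left(\left(M^{2} + M^{2}\right) + M^{3}\right) = M - \left(2 M^{2} + M^{3}\right) = M - \left(M^{3} + 2 M^{2}\right) = M - M^{3} - 2 M^{2}$)
$\frac{43564}{2491} + \frac{f{\left(-137 \right)}}{-36887} = \frac{43564}{2491} + \frac{\left(-137\right) \left(1 - \left(-137\right)^{2} - -274\right)}{-36887} = 43564 \cdot \frac{1}{2491} + - 137 \left(1 - 18769 + 274\right) \left(- \frac{1}{36887}\right) = \frac{43564}{2491} + - 137 \left(1 - 18769 + 274\right) \left(- \frac{1}{36887}\right) = \frac{43564}{2491} + \left(-137\right) \left(-18494\right) \left(- \frac{1}{36887}\right) = \frac{43564}{2491} + 2533678 \left(- \frac{1}{36887}\right) = \frac{43564}{2491} - \frac{2533678}{36887} = - \frac{4704446630}{91885517}$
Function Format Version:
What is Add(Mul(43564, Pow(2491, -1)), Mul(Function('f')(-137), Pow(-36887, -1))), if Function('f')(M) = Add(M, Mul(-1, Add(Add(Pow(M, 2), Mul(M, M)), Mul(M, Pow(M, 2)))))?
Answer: Rational(-4704446630, 91885517) ≈ -51.199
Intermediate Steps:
Function('f')(M) = Add(M, Mul(-1, Pow(M, 3)), Mul(-2, Pow(M, 2))) (Function('f')(M) = Add(M, Mul(-1, Add(Add(Pow(M, 2), Pow(M, 2)), Pow(M, 3)))) = Add(M, Mul(-1, Add(Mul(2, Pow(M, 2)), Pow(M, 3)))) = Add(M, Mul(-1, Add(Pow(M, 3), Mul(2, Pow(M, 2))))) = Add(M, Add(Mul(-1, Pow(M, 3)), Mul(-2, Pow(M, 2)))) = Add(M, Mul(-1, Pow(M, 3)), Mul(-2, Pow(M, 2))))
Add(Mul(43564, Pow(2491, -1)), Mul(Function('f')(-137), Pow(-36887, -1))) = Add(Mul(43564, Pow(2491, -1)), Mul(Mul(-137, Add(1, Mul(-1, Pow(-137, 2)), Mul(-2, -137))), Pow(-36887, -1))) = Add(Mul(43564, Rational(1, 2491)), Mul(Mul(-137, Add(1, Mul(-1, 18769), 274)), Rational(-1, 36887))) = Add(Rational(43564, 2491), Mul(Mul(-137, Add(1, -18769, 274)), Rational(-1, 36887))) = Add(Rational(43564, 2491), Mul(Mul(-137, -18494), Rational(-1, 36887))) = Add(Rational(43564, 2491), Mul(2533678, Rational(-1, 36887))) = Add(Rational(43564, 2491), Rational(-2533678, 36887)) = Rational(-4704446630, 91885517)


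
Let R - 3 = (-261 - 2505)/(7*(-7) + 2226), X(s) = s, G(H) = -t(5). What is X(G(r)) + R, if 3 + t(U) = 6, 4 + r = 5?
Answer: -2766/2177 ≈ -1.2706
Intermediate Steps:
r = 1 (r = -4 + 5 = 1)
t(U) = 3 (t(U) = -3 + 6 = 3)
G(H) = -3 (G(H) = -1*3 = -3)
R = 3765/2177 (R = 3 + (-261 - 2505)/(7*(-7) + 2226) = 3 - 2766/(-49 + 2226) = 3 - 2766/2177 = 3765/2177 ≈ 1.7294)
X(G(r)) + R = -3 + 3765/2177 = -2766/2177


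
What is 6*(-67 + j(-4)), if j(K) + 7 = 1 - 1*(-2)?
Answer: -426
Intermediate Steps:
j(K) = -4 (j(K) = -7 + (1 - 1*(-2)) = -7 + (1 + 2) = -7 + 3 = -4)
6*(-67 + j(-4)) = 6*(-67 - 4) = 6*(-71) = -426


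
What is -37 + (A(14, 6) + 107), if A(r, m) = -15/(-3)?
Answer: 75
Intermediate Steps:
A(r, m) = 5 (A(r, m) = -15*(-1/3) = 5)
-37 + (A(14, 6) + 107) = -37 + (5 + 107) = -37 + 112 = 75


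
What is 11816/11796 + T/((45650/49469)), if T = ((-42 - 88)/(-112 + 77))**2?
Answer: 7516092404/471176475 ≈ 15.952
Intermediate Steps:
T = 676/49 (T = (-130/(-35))**2 = (-130*(-1/35))**2 = (26/7)**2 = 676/49 ≈ 13.796)
11816/11796 + T/((45650/49469)) = 11816/11796 + 676/(49*((45650/49469))) = 11816*(1/11796) + 676/(49*((45650*(1/49469)))) = 2954/2949 + 676/(49*(45650/49469)) = 2954/2949 + (676/49)*(49469/45650) = 2954/2949 + 2388646/159775 = 7516092404/471176475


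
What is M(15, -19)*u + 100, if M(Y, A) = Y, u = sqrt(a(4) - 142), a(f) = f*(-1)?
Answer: 100 + 15*I*sqrt(146) ≈ 100.0 + 181.25*I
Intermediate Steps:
a(f) = -f
u = I*sqrt(146) (u = sqrt(-1*4 - 142) = sqrt(-4 - 142) = sqrt(-146) = I*sqrt(146) ≈ 12.083*I)
M(15, -19)*u + 100 = 15*(I*sqrt(146)) + 100 = 15*I*sqrt(146) + 100 = 100 + 15*I*sqrt(146)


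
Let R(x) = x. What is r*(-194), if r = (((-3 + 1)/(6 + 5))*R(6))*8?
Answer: 18624/11 ≈ 1693.1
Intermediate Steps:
r = -96/11 (r = (((-3 + 1)/(6 + 5))*6)*8 = (-2/11*6)*8 = (-2*1/11*6)*8 = -2/11*6*8 = -12/11*8 = -96/11 ≈ -8.7273)
r*(-194) = -96/11*(-194) = 18624/11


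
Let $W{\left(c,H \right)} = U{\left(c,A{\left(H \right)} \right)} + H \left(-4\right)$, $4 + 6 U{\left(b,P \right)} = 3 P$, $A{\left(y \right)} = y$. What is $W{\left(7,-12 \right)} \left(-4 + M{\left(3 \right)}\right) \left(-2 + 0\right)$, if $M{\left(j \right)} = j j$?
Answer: $- \frac{1240}{3} \approx -413.33$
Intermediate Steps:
$U{\left(b,P \right)} = - \frac{2}{3} + \frac{P}{2}$ ($U{\left(b,P \right)} = - \frac{2}{3} + \frac{3 P}{6} = - \frac{2}{3} + \frac{P}{2}$)
$M{\left(j \right)} = j^{2}$
$W{\left(c,H \right)} = - \frac{2}{3} - \frac{7 H}{2}$ ($W{\left(c,H \right)} = \left(- \frac{2}{3} + \frac{H}{2}\right) + H \left(-4\right) = \left(- \frac{2}{3} + \frac{H}{2}\right) - 4 H = - \frac{2}{3} - \frac{7 H}{2}$)
$W{\left(7,-12 \right)} \left(-4 + M{\left(3 \right)}\right) \left(-2 + 0\right) = \left(- \frac{2}{3} - -42\right) \left(-4 + 3^{2}\right) \left(-2 + 0\right) = \left(- \frac{2}{3} + 42\right) \left(-4 + 9\right) \left(-2\right) = \frac{124 \cdot 5 \left(-2\right)}{3} = \frac{124}{3} \left(-10\right) = - \frac{1240}{3}$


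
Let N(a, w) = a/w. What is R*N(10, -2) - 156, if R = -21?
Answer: -51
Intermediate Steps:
R*N(10, -2) - 156 = -210/(-2) - 156 = -210*(-1)/2 - 156 = -21*(-5) - 156 = 105 - 156 = -51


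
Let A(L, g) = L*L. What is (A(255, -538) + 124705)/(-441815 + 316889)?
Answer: -94865/62463 ≈ -1.5187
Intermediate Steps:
A(L, g) = L²
(A(255, -538) + 124705)/(-441815 + 316889) = (255² + 124705)/(-441815 + 316889) = (65025 + 124705)/(-124926) = 189730*(-1/124926) = -94865/62463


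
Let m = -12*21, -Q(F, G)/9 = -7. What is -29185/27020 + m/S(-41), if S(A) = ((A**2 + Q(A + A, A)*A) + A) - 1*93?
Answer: -167333/199948 ≈ -0.83688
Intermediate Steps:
Q(F, G) = 63 (Q(F, G) = -9*(-7) = 63)
m = -252
S(A) = -93 + A**2 + 64*A (S(A) = ((A**2 + 63*A) + A) - 1*93 = (A**2 + 64*A) - 93 = -93 + A**2 + 64*A)
-29185/27020 + m/S(-41) = -29185/27020 - 252/(-93 + (-41)**2 + 64*(-41)) = -29185*1/27020 - 252/(-93 + 1681 - 2624) = -5837/5404 - 252/(-1036) = -5837/5404 - 252*(-1/1036) = -5837/5404 + 9/37 = -167333/199948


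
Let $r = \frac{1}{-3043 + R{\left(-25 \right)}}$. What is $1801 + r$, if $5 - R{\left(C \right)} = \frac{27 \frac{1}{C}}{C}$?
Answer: $\frac{3419696752}{1898777} \approx 1801.0$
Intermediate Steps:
$R{\left(C \right)} = 5 - \frac{27}{C^{2}}$ ($R{\left(C \right)} = 5 - \frac{27 \frac{1}{C}}{C} = 5 - \frac{27}{C^{2}}$)
$r = - \frac{625}{1898777}$ ($r = \frac{1}{-3043 + \left(5 - \frac{27}{625}\right)} = \frac{1}{-3043 + \frac{3098}{625}} = \frac{1}{- \frac{1898777}{625}} = - \frac{625}{1898777} \approx -0.00032916$)
$1801 + r = 1801 - \frac{625}{1898777} = \frac{3419696752}{1898777}$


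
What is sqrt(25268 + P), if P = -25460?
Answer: 8*I*sqrt(3) ≈ 13.856*I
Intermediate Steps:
sqrt(25268 + P) = sqrt(25268 - 25460) = sqrt(-192) = 8*I*sqrt(3)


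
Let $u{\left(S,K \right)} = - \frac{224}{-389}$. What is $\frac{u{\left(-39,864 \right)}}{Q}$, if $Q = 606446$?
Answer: $\frac{112}{117953747} \approx 9.4952 \cdot 10^{-7}$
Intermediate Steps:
$u{\left(S,K \right)} = \frac{224}{389}$ ($u{\left(S,K \right)} = \left(-224\right) \left(- \frac{1}{389}\right) = \frac{224}{389}$)
$\frac{u{\left(-39,864 \right)}}{Q} = \frac{224}{389 \cdot 606446} = \frac{224}{389} \cdot \frac{1}{606446} = \frac{112}{117953747}$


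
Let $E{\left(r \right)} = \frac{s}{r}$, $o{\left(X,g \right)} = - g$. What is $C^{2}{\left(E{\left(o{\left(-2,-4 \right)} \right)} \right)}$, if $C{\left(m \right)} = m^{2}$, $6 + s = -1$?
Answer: $\frac{2401}{256} \approx 9.3789$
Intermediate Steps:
$s = -7$ ($s = -6 - 1 = -7$)
$E{\left(r \right)} = - \frac{7}{r}$
$C^{2}{\left(E{\left(o{\left(-2,-4 \right)} \right)} \right)} = \left(\left(- \frac{7}{\left(-1\right) \left(-4\right)}\right)^{2}\right)^{2} = \left(\left(- \frac{7}{4}\right)^{2}\right)^{2} = \left(\frac{49}{16}\right)^{2} = \frac{2401}{256}$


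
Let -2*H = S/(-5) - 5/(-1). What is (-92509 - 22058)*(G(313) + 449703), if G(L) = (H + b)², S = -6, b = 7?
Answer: -5152286616507/100 ≈ -5.1523e+10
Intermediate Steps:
H = -31/10 (H = -(-6/(-5) - 5/(-1))/2 = -(-6*(-⅕) - 5*(-1))/2 = -(6/5 + 5)/2 = -½*31/5 = -31/10 ≈ -3.1000)
G(L) = 1521/100 (G(L) = (-31/10 + 7)² = (39/10)² = 1521/100)
(-92509 - 22058)*(G(313) + 449703) = (-92509 - 22058)*(1521/100 + 449703) = -114567*44971821/100 = -5152286616507/100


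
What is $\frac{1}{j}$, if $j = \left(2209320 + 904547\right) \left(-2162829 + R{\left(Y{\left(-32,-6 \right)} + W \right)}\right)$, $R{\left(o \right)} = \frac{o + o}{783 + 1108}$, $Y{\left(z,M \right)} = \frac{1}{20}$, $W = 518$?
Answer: $- \frac{310}{2087775644522363} \approx -1.4848 \cdot 10^{-13}$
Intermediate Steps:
$Y{\left(z,M \right)} = \frac{1}{20}$
$R{\left(o \right)} = \frac{2 o}{1891}$
$j = - \frac{2087775644522363}{310}$ ($j = \left(2209320 + 904547\right) \left(-2162829 + \frac{2 \left(\frac{1}{20} + 518\right)}{1891}\right) = 3113867 \left(-2162829 + \frac{2}{1891} \cdot \frac{10361}{20}\right) = 3113867 \left(-2162829 + \frac{10361}{18910}\right) = 3113867 \left(- \frac{40899086029}{18910}\right) = - \frac{2087775644522363}{310} \approx -6.7348 \cdot 10^{12}$)
$\frac{1}{j} = \frac{1}{- \frac{2087775644522363}{310}} = - \frac{310}{2087775644522363}$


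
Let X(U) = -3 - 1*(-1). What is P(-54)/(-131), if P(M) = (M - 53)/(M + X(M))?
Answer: -107/7336 ≈ -0.014586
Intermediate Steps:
X(U) = -2 (X(U) = -3 + 1 = -2)
P(M) = (-53 + M)/(-2 + M) (P(M) = (M - 53)/(M - 2) = (-53 + M)/(-2 + M))
P(-54)/(-131) = ((-53 - 54)/(-2 - 54))/(-131) = (-107/(-56))*(-1/131) = -1/56*(-107)*(-1/131) = (107/56)*(-1/131) = -107/7336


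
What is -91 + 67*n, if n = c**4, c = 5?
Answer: 41784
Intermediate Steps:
n = 625 (n = 5**4 = 625)
-91 + 67*n = -91 + 67*625 = -91 + 41875 = 41784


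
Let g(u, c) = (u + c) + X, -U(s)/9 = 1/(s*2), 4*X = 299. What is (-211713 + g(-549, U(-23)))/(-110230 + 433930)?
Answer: -19521209/29780400 ≈ -0.65551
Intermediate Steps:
X = 299/4 (X = (¼)*299 = 299/4 ≈ 74.750)
U(s) = -9/(2*s) (U(s) = -9*1/(2*s) = -9/(2*s))
g(u, c) = 299/4 + c + u (g(u, c) = (u + c) + 299/4 = (c + u) + 299/4 = 299/4 + c + u)
(-211713 + g(-549, U(-23)))/(-110230 + 433930) = (-211713 + (299/4 - 9/2/(-23) - 549))/(-110230 + 433930) = (-211713 + (299/4 - 9/2*(-1/23) - 549))/323700 = (-211713 + (299/4 + 9/46 - 549))*(1/323700) = (-211713 - 43613/92)*(1/323700) = -19521209/92*1/323700 = -19521209/29780400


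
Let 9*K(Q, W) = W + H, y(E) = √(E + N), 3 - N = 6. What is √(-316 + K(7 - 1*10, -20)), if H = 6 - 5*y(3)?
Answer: I*√2858/3 ≈ 17.82*I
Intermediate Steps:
N = -3 (N = 3 - 1*6 = 3 - 6 = -3)
y(E) = √(-3 + E) (y(E) = √(E - 3) = √(-3 + E))
H = 6 (H = 6 - 5*√(-3 + 3) = 6 - 5*√0 = 6 - 5*0 = 6 + 0 = 6)
K(Q, W) = ⅔ + W/9 (K(Q, W) = (W + 6)/9 = (6 + W)/9 = ⅔ + W/9)
√(-316 + K(7 - 1*10, -20)) = √(-316 + (⅔ + (⅑)*(-20))) = √(-316 + (⅔ - 20/9)) = √(-316 - 14/9) = √(-2858/9) = I*√2858/3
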